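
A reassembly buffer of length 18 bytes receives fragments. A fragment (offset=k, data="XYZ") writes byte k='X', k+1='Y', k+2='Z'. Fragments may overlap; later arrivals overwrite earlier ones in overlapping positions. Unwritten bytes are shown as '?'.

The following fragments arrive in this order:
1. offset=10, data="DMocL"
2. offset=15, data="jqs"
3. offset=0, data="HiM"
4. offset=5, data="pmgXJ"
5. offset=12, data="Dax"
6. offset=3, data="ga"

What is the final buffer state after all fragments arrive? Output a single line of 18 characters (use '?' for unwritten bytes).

Fragment 1: offset=10 data="DMocL" -> buffer=??????????DMocL???
Fragment 2: offset=15 data="jqs" -> buffer=??????????DMocLjqs
Fragment 3: offset=0 data="HiM" -> buffer=HiM???????DMocLjqs
Fragment 4: offset=5 data="pmgXJ" -> buffer=HiM??pmgXJDMocLjqs
Fragment 5: offset=12 data="Dax" -> buffer=HiM??pmgXJDMDaxjqs
Fragment 6: offset=3 data="ga" -> buffer=HiMgapmgXJDMDaxjqs

Answer: HiMgapmgXJDMDaxjqs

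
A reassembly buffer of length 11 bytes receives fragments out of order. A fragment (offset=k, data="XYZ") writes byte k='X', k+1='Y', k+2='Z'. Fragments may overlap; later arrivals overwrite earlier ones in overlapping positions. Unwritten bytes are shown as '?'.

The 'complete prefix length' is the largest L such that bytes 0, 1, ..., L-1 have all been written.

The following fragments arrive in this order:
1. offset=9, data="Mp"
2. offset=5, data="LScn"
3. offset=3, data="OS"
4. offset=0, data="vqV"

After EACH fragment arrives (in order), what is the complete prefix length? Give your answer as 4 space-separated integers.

Answer: 0 0 0 11

Derivation:
Fragment 1: offset=9 data="Mp" -> buffer=?????????Mp -> prefix_len=0
Fragment 2: offset=5 data="LScn" -> buffer=?????LScnMp -> prefix_len=0
Fragment 3: offset=3 data="OS" -> buffer=???OSLScnMp -> prefix_len=0
Fragment 4: offset=0 data="vqV" -> buffer=vqVOSLScnMp -> prefix_len=11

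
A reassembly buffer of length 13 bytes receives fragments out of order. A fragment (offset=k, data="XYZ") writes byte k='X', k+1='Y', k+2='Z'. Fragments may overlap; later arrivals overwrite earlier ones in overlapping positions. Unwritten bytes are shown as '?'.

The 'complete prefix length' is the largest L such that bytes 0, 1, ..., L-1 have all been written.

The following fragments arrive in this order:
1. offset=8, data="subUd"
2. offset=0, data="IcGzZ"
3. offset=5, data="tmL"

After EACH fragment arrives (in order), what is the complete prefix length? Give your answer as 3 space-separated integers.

Answer: 0 5 13

Derivation:
Fragment 1: offset=8 data="subUd" -> buffer=????????subUd -> prefix_len=0
Fragment 2: offset=0 data="IcGzZ" -> buffer=IcGzZ???subUd -> prefix_len=5
Fragment 3: offset=5 data="tmL" -> buffer=IcGzZtmLsubUd -> prefix_len=13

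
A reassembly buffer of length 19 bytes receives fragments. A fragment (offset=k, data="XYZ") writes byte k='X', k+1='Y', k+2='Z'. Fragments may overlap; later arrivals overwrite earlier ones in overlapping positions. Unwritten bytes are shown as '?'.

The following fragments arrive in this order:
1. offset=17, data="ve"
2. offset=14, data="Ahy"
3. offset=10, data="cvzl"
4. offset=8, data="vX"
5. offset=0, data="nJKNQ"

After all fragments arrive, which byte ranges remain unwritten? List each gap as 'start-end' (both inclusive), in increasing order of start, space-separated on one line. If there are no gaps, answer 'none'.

Fragment 1: offset=17 len=2
Fragment 2: offset=14 len=3
Fragment 3: offset=10 len=4
Fragment 4: offset=8 len=2
Fragment 5: offset=0 len=5
Gaps: 5-7

Answer: 5-7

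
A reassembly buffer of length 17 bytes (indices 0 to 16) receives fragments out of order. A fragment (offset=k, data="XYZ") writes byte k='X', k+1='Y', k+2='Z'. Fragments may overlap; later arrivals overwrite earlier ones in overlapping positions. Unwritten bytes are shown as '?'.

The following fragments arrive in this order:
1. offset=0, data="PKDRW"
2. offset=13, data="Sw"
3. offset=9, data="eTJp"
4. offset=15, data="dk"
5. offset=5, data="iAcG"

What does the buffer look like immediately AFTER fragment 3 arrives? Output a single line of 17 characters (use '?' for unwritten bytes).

Answer: PKDRW????eTJpSw??

Derivation:
Fragment 1: offset=0 data="PKDRW" -> buffer=PKDRW????????????
Fragment 2: offset=13 data="Sw" -> buffer=PKDRW????????Sw??
Fragment 3: offset=9 data="eTJp" -> buffer=PKDRW????eTJpSw??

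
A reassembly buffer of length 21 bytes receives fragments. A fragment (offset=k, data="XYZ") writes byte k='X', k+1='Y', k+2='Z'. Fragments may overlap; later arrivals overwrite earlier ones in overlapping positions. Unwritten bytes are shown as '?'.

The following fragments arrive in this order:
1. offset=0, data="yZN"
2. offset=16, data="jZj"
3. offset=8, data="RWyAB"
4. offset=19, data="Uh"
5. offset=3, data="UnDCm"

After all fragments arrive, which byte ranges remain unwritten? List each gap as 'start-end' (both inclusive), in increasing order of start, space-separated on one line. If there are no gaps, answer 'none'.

Fragment 1: offset=0 len=3
Fragment 2: offset=16 len=3
Fragment 3: offset=8 len=5
Fragment 4: offset=19 len=2
Fragment 5: offset=3 len=5
Gaps: 13-15

Answer: 13-15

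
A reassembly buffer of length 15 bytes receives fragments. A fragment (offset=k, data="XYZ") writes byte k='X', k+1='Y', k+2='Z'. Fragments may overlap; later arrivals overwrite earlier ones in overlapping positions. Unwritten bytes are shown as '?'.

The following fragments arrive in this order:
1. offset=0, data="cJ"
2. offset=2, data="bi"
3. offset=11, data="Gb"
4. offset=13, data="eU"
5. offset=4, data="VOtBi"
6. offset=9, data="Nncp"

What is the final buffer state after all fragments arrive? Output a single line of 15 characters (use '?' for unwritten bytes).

Fragment 1: offset=0 data="cJ" -> buffer=cJ?????????????
Fragment 2: offset=2 data="bi" -> buffer=cJbi???????????
Fragment 3: offset=11 data="Gb" -> buffer=cJbi???????Gb??
Fragment 4: offset=13 data="eU" -> buffer=cJbi???????GbeU
Fragment 5: offset=4 data="VOtBi" -> buffer=cJbiVOtBi??GbeU
Fragment 6: offset=9 data="Nncp" -> buffer=cJbiVOtBiNncpeU

Answer: cJbiVOtBiNncpeU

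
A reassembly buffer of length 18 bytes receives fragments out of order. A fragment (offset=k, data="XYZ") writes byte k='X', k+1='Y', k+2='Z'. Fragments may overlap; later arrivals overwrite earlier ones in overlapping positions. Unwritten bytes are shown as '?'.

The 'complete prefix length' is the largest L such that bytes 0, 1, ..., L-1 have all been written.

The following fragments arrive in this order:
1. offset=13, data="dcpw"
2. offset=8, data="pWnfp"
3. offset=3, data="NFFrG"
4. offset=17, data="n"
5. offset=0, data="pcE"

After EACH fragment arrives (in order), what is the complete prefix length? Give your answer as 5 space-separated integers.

Answer: 0 0 0 0 18

Derivation:
Fragment 1: offset=13 data="dcpw" -> buffer=?????????????dcpw? -> prefix_len=0
Fragment 2: offset=8 data="pWnfp" -> buffer=????????pWnfpdcpw? -> prefix_len=0
Fragment 3: offset=3 data="NFFrG" -> buffer=???NFFrGpWnfpdcpw? -> prefix_len=0
Fragment 4: offset=17 data="n" -> buffer=???NFFrGpWnfpdcpwn -> prefix_len=0
Fragment 5: offset=0 data="pcE" -> buffer=pcENFFrGpWnfpdcpwn -> prefix_len=18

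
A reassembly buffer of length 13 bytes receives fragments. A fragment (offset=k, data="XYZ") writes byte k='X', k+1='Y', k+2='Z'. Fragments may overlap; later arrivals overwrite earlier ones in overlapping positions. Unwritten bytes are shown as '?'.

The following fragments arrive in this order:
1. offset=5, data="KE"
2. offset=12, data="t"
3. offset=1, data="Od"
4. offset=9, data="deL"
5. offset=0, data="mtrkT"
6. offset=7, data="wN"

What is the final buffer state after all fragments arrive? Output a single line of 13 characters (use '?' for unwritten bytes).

Fragment 1: offset=5 data="KE" -> buffer=?????KE??????
Fragment 2: offset=12 data="t" -> buffer=?????KE?????t
Fragment 3: offset=1 data="Od" -> buffer=?Od??KE?????t
Fragment 4: offset=9 data="deL" -> buffer=?Od??KE??deLt
Fragment 5: offset=0 data="mtrkT" -> buffer=mtrkTKE??deLt
Fragment 6: offset=7 data="wN" -> buffer=mtrkTKEwNdeLt

Answer: mtrkTKEwNdeLt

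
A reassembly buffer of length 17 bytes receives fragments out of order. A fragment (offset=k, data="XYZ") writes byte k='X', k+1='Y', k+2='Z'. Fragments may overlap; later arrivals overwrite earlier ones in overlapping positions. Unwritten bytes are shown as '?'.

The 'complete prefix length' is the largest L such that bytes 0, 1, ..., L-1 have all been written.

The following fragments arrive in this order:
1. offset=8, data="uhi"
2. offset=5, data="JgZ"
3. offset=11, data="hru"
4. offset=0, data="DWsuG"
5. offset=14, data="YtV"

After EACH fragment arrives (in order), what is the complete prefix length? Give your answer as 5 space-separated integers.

Fragment 1: offset=8 data="uhi" -> buffer=????????uhi?????? -> prefix_len=0
Fragment 2: offset=5 data="JgZ" -> buffer=?????JgZuhi?????? -> prefix_len=0
Fragment 3: offset=11 data="hru" -> buffer=?????JgZuhihru??? -> prefix_len=0
Fragment 4: offset=0 data="DWsuG" -> buffer=DWsuGJgZuhihru??? -> prefix_len=14
Fragment 5: offset=14 data="YtV" -> buffer=DWsuGJgZuhihruYtV -> prefix_len=17

Answer: 0 0 0 14 17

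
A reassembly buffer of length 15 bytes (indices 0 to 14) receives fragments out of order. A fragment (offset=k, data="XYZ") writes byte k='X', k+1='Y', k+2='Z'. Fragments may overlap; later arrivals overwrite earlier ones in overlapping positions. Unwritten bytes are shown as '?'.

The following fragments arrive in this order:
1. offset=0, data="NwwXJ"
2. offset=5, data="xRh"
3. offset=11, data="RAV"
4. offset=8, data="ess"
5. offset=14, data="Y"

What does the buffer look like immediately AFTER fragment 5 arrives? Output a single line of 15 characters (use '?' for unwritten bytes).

Answer: NwwXJxRhessRAVY

Derivation:
Fragment 1: offset=0 data="NwwXJ" -> buffer=NwwXJ??????????
Fragment 2: offset=5 data="xRh" -> buffer=NwwXJxRh???????
Fragment 3: offset=11 data="RAV" -> buffer=NwwXJxRh???RAV?
Fragment 4: offset=8 data="ess" -> buffer=NwwXJxRhessRAV?
Fragment 5: offset=14 data="Y" -> buffer=NwwXJxRhessRAVY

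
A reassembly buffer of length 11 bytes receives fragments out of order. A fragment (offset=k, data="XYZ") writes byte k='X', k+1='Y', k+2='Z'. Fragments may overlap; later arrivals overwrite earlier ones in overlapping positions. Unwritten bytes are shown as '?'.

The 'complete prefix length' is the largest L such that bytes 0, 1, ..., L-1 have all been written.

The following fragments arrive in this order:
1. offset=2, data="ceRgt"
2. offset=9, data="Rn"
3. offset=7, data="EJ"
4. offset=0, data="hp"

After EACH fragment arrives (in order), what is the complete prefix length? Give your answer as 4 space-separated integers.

Fragment 1: offset=2 data="ceRgt" -> buffer=??ceRgt???? -> prefix_len=0
Fragment 2: offset=9 data="Rn" -> buffer=??ceRgt??Rn -> prefix_len=0
Fragment 3: offset=7 data="EJ" -> buffer=??ceRgtEJRn -> prefix_len=0
Fragment 4: offset=0 data="hp" -> buffer=hpceRgtEJRn -> prefix_len=11

Answer: 0 0 0 11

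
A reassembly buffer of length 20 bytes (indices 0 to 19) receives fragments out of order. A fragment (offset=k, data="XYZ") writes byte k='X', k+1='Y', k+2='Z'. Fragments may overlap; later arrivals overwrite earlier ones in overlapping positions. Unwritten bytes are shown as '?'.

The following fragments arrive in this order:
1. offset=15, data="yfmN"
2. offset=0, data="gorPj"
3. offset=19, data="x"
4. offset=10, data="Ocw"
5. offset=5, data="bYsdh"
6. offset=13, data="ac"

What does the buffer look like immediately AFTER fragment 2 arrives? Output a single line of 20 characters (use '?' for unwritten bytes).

Fragment 1: offset=15 data="yfmN" -> buffer=???????????????yfmN?
Fragment 2: offset=0 data="gorPj" -> buffer=gorPj??????????yfmN?

Answer: gorPj??????????yfmN?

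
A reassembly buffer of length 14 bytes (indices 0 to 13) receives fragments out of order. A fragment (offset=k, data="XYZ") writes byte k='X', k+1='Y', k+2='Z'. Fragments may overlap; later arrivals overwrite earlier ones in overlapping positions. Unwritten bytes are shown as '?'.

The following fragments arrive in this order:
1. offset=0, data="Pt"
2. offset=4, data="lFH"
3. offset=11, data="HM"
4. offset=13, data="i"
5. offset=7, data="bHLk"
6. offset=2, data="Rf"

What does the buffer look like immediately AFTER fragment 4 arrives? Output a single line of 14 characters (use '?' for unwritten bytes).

Answer: Pt??lFH????HMi

Derivation:
Fragment 1: offset=0 data="Pt" -> buffer=Pt????????????
Fragment 2: offset=4 data="lFH" -> buffer=Pt??lFH???????
Fragment 3: offset=11 data="HM" -> buffer=Pt??lFH????HM?
Fragment 4: offset=13 data="i" -> buffer=Pt??lFH????HMi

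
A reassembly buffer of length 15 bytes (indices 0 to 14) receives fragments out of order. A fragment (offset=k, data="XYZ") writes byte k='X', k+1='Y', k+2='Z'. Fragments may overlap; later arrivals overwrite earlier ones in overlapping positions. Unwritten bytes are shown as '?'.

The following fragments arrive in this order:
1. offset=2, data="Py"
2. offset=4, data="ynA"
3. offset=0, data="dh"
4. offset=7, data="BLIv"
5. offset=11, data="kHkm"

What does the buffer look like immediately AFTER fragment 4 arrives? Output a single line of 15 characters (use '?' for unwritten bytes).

Fragment 1: offset=2 data="Py" -> buffer=??Py???????????
Fragment 2: offset=4 data="ynA" -> buffer=??PyynA????????
Fragment 3: offset=0 data="dh" -> buffer=dhPyynA????????
Fragment 4: offset=7 data="BLIv" -> buffer=dhPyynABLIv????

Answer: dhPyynABLIv????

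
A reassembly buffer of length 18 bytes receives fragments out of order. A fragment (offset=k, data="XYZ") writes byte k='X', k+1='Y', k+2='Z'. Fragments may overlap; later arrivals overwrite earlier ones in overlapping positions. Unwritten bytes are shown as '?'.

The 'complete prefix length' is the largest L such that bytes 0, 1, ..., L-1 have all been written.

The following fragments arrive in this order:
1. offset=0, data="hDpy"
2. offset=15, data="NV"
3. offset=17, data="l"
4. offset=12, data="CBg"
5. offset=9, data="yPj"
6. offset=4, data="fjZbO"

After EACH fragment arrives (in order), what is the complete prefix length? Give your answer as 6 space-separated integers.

Fragment 1: offset=0 data="hDpy" -> buffer=hDpy?????????????? -> prefix_len=4
Fragment 2: offset=15 data="NV" -> buffer=hDpy???????????NV? -> prefix_len=4
Fragment 3: offset=17 data="l" -> buffer=hDpy???????????NVl -> prefix_len=4
Fragment 4: offset=12 data="CBg" -> buffer=hDpy????????CBgNVl -> prefix_len=4
Fragment 5: offset=9 data="yPj" -> buffer=hDpy?????yPjCBgNVl -> prefix_len=4
Fragment 6: offset=4 data="fjZbO" -> buffer=hDpyfjZbOyPjCBgNVl -> prefix_len=18

Answer: 4 4 4 4 4 18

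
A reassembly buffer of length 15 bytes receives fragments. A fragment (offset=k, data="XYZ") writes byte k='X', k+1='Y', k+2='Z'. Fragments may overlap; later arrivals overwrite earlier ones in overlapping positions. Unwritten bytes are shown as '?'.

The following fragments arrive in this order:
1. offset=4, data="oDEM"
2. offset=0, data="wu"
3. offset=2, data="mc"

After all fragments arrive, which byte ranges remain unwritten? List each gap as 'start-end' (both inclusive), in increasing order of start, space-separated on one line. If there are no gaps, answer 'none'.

Answer: 8-14

Derivation:
Fragment 1: offset=4 len=4
Fragment 2: offset=0 len=2
Fragment 3: offset=2 len=2
Gaps: 8-14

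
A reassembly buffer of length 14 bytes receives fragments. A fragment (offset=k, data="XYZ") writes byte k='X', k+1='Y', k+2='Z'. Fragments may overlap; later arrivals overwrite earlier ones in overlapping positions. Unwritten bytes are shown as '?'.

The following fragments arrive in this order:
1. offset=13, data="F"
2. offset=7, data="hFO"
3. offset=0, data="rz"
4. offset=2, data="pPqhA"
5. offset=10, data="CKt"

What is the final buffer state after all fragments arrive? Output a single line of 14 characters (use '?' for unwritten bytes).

Fragment 1: offset=13 data="F" -> buffer=?????????????F
Fragment 2: offset=7 data="hFO" -> buffer=???????hFO???F
Fragment 3: offset=0 data="rz" -> buffer=rz?????hFO???F
Fragment 4: offset=2 data="pPqhA" -> buffer=rzpPqhAhFO???F
Fragment 5: offset=10 data="CKt" -> buffer=rzpPqhAhFOCKtF

Answer: rzpPqhAhFOCKtF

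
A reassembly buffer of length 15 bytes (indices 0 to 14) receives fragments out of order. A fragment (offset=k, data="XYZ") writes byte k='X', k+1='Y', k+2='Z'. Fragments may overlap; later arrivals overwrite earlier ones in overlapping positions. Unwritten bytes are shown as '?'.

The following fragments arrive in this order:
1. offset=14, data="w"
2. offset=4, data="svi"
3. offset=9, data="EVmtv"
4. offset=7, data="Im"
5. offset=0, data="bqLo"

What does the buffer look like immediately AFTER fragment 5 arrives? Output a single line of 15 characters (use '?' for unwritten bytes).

Fragment 1: offset=14 data="w" -> buffer=??????????????w
Fragment 2: offset=4 data="svi" -> buffer=????svi???????w
Fragment 3: offset=9 data="EVmtv" -> buffer=????svi??EVmtvw
Fragment 4: offset=7 data="Im" -> buffer=????sviImEVmtvw
Fragment 5: offset=0 data="bqLo" -> buffer=bqLosviImEVmtvw

Answer: bqLosviImEVmtvw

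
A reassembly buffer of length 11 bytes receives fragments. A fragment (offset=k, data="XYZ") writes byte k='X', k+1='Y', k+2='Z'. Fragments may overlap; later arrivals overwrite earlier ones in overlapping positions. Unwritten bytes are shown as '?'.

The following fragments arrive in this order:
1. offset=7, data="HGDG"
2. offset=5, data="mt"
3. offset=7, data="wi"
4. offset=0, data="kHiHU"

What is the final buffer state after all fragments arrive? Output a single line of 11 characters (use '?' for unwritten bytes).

Fragment 1: offset=7 data="HGDG" -> buffer=???????HGDG
Fragment 2: offset=5 data="mt" -> buffer=?????mtHGDG
Fragment 3: offset=7 data="wi" -> buffer=?????mtwiDG
Fragment 4: offset=0 data="kHiHU" -> buffer=kHiHUmtwiDG

Answer: kHiHUmtwiDG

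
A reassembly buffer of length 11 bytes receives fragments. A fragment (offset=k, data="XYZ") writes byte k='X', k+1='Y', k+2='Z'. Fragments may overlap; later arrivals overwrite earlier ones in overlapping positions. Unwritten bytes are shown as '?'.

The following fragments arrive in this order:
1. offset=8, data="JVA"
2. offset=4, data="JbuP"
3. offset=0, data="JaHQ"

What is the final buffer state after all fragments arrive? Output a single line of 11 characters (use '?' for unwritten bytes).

Answer: JaHQJbuPJVA

Derivation:
Fragment 1: offset=8 data="JVA" -> buffer=????????JVA
Fragment 2: offset=4 data="JbuP" -> buffer=????JbuPJVA
Fragment 3: offset=0 data="JaHQ" -> buffer=JaHQJbuPJVA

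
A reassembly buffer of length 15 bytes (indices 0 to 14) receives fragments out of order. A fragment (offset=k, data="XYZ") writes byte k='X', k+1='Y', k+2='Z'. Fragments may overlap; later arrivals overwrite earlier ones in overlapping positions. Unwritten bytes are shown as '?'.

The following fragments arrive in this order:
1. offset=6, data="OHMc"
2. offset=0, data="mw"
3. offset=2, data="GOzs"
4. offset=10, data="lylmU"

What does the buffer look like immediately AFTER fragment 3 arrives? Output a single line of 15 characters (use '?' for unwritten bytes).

Answer: mwGOzsOHMc?????

Derivation:
Fragment 1: offset=6 data="OHMc" -> buffer=??????OHMc?????
Fragment 2: offset=0 data="mw" -> buffer=mw????OHMc?????
Fragment 3: offset=2 data="GOzs" -> buffer=mwGOzsOHMc?????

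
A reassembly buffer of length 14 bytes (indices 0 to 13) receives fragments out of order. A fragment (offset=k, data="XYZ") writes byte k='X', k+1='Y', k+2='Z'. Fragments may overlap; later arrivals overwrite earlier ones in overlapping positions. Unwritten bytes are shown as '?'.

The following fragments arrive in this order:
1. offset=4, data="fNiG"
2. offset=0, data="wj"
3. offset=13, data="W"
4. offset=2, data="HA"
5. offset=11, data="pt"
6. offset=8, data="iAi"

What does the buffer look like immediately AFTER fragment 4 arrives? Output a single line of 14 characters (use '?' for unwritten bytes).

Fragment 1: offset=4 data="fNiG" -> buffer=????fNiG??????
Fragment 2: offset=0 data="wj" -> buffer=wj??fNiG??????
Fragment 3: offset=13 data="W" -> buffer=wj??fNiG?????W
Fragment 4: offset=2 data="HA" -> buffer=wjHAfNiG?????W

Answer: wjHAfNiG?????W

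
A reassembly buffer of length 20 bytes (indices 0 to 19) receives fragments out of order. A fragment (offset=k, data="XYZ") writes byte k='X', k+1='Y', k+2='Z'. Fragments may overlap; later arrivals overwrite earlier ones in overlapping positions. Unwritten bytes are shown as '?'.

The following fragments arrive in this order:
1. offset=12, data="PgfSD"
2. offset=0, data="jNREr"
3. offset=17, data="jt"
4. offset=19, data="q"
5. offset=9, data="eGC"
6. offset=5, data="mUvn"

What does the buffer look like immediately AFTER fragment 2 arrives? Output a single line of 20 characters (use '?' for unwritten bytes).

Answer: jNREr???????PgfSD???

Derivation:
Fragment 1: offset=12 data="PgfSD" -> buffer=????????????PgfSD???
Fragment 2: offset=0 data="jNREr" -> buffer=jNREr???????PgfSD???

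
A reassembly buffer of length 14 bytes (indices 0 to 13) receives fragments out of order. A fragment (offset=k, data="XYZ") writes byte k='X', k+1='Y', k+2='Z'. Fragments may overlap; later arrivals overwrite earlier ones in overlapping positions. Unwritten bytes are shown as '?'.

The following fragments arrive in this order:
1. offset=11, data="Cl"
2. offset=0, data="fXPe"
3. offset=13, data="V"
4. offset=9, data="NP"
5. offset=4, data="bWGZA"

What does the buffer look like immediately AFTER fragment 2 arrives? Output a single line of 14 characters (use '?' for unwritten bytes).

Answer: fXPe???????Cl?

Derivation:
Fragment 1: offset=11 data="Cl" -> buffer=???????????Cl?
Fragment 2: offset=0 data="fXPe" -> buffer=fXPe???????Cl?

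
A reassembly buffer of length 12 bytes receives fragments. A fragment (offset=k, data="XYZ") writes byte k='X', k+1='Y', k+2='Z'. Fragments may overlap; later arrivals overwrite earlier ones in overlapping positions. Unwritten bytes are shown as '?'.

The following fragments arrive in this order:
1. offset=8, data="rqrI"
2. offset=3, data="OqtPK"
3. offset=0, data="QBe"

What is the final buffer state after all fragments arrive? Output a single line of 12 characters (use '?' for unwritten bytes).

Fragment 1: offset=8 data="rqrI" -> buffer=????????rqrI
Fragment 2: offset=3 data="OqtPK" -> buffer=???OqtPKrqrI
Fragment 3: offset=0 data="QBe" -> buffer=QBeOqtPKrqrI

Answer: QBeOqtPKrqrI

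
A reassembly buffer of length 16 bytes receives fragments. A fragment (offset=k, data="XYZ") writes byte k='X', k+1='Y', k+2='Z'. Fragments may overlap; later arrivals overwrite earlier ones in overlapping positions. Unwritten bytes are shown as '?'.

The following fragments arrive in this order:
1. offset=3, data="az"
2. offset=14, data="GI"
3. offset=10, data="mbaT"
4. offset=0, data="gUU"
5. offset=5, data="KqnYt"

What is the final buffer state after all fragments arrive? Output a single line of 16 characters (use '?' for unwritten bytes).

Fragment 1: offset=3 data="az" -> buffer=???az???????????
Fragment 2: offset=14 data="GI" -> buffer=???az?????????GI
Fragment 3: offset=10 data="mbaT" -> buffer=???az?????mbaTGI
Fragment 4: offset=0 data="gUU" -> buffer=gUUaz?????mbaTGI
Fragment 5: offset=5 data="KqnYt" -> buffer=gUUazKqnYtmbaTGI

Answer: gUUazKqnYtmbaTGI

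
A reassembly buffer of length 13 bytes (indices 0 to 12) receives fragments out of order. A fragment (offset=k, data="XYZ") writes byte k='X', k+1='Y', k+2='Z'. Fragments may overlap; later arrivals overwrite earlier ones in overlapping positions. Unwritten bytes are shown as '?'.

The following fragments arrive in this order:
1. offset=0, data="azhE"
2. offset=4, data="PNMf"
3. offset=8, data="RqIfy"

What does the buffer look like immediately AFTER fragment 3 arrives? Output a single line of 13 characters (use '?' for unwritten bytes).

Answer: azhEPNMfRqIfy

Derivation:
Fragment 1: offset=0 data="azhE" -> buffer=azhE?????????
Fragment 2: offset=4 data="PNMf" -> buffer=azhEPNMf?????
Fragment 3: offset=8 data="RqIfy" -> buffer=azhEPNMfRqIfy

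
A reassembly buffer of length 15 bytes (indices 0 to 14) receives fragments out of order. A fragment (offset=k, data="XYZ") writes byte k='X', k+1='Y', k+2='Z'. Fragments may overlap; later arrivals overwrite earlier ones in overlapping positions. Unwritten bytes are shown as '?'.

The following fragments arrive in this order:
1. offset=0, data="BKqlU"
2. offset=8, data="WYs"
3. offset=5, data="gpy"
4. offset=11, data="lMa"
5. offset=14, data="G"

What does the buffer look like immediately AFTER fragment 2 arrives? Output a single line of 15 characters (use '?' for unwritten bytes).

Fragment 1: offset=0 data="BKqlU" -> buffer=BKqlU??????????
Fragment 2: offset=8 data="WYs" -> buffer=BKqlU???WYs????

Answer: BKqlU???WYs????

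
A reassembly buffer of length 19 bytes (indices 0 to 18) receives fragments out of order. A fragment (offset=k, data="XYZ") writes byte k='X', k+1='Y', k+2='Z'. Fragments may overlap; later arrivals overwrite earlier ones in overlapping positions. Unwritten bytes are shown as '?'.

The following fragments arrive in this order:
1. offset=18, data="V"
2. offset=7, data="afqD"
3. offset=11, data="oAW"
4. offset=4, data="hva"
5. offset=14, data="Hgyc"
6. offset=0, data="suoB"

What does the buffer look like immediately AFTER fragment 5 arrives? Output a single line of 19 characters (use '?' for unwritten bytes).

Fragment 1: offset=18 data="V" -> buffer=??????????????????V
Fragment 2: offset=7 data="afqD" -> buffer=???????afqD???????V
Fragment 3: offset=11 data="oAW" -> buffer=???????afqDoAW????V
Fragment 4: offset=4 data="hva" -> buffer=????hvaafqDoAW????V
Fragment 5: offset=14 data="Hgyc" -> buffer=????hvaafqDoAWHgycV

Answer: ????hvaafqDoAWHgycV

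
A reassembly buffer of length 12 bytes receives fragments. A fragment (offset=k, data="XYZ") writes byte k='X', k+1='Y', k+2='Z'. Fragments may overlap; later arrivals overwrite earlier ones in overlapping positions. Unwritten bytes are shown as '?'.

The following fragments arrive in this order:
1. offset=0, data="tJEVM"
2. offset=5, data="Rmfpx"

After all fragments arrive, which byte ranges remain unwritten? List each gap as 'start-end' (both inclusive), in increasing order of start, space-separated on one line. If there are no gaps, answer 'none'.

Answer: 10-11

Derivation:
Fragment 1: offset=0 len=5
Fragment 2: offset=5 len=5
Gaps: 10-11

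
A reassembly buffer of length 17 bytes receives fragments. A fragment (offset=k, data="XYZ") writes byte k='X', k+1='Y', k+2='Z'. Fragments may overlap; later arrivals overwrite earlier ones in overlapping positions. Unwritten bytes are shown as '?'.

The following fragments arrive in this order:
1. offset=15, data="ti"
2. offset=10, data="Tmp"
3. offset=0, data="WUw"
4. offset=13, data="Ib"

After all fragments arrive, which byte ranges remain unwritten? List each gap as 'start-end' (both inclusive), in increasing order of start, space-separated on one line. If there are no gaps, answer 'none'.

Answer: 3-9

Derivation:
Fragment 1: offset=15 len=2
Fragment 2: offset=10 len=3
Fragment 3: offset=0 len=3
Fragment 4: offset=13 len=2
Gaps: 3-9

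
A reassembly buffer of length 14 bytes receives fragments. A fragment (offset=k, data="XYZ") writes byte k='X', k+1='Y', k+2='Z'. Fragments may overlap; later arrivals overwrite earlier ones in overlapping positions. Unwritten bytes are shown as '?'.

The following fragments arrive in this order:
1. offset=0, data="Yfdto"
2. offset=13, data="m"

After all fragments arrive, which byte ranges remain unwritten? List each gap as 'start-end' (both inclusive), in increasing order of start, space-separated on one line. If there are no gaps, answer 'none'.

Answer: 5-12

Derivation:
Fragment 1: offset=0 len=5
Fragment 2: offset=13 len=1
Gaps: 5-12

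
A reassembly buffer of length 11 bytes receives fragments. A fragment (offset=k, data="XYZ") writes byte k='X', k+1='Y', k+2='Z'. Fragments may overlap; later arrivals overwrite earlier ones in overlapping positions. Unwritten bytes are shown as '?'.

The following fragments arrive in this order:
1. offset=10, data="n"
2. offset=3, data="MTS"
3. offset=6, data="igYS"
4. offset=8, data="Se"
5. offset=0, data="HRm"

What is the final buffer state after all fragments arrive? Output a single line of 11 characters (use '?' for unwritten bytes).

Fragment 1: offset=10 data="n" -> buffer=??????????n
Fragment 2: offset=3 data="MTS" -> buffer=???MTS????n
Fragment 3: offset=6 data="igYS" -> buffer=???MTSigYSn
Fragment 4: offset=8 data="Se" -> buffer=???MTSigSen
Fragment 5: offset=0 data="HRm" -> buffer=HRmMTSigSen

Answer: HRmMTSigSen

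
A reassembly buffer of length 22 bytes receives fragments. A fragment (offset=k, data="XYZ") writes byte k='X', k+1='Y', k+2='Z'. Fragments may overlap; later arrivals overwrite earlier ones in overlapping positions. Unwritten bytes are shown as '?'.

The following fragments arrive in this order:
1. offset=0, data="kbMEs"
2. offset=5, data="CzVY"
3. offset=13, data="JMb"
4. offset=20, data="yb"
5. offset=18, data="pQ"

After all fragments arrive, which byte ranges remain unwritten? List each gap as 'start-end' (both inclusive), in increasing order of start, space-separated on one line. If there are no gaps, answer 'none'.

Answer: 9-12 16-17

Derivation:
Fragment 1: offset=0 len=5
Fragment 2: offset=5 len=4
Fragment 3: offset=13 len=3
Fragment 4: offset=20 len=2
Fragment 5: offset=18 len=2
Gaps: 9-12 16-17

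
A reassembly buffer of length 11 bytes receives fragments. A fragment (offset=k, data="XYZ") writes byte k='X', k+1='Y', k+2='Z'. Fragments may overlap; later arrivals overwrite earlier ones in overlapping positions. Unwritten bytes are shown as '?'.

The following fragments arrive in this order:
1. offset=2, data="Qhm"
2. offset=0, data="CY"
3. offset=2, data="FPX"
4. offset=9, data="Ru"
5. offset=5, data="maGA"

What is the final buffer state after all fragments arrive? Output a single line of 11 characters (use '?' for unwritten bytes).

Fragment 1: offset=2 data="Qhm" -> buffer=??Qhm??????
Fragment 2: offset=0 data="CY" -> buffer=CYQhm??????
Fragment 3: offset=2 data="FPX" -> buffer=CYFPX??????
Fragment 4: offset=9 data="Ru" -> buffer=CYFPX????Ru
Fragment 5: offset=5 data="maGA" -> buffer=CYFPXmaGARu

Answer: CYFPXmaGARu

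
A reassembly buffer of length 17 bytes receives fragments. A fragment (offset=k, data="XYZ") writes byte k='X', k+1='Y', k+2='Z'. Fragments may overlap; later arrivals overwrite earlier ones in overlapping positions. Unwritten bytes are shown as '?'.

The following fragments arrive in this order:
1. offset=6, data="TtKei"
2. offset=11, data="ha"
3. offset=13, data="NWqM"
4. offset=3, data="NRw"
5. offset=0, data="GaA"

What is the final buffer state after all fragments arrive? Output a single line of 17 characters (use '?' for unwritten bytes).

Fragment 1: offset=6 data="TtKei" -> buffer=??????TtKei??????
Fragment 2: offset=11 data="ha" -> buffer=??????TtKeiha????
Fragment 3: offset=13 data="NWqM" -> buffer=??????TtKeihaNWqM
Fragment 4: offset=3 data="NRw" -> buffer=???NRwTtKeihaNWqM
Fragment 5: offset=0 data="GaA" -> buffer=GaANRwTtKeihaNWqM

Answer: GaANRwTtKeihaNWqM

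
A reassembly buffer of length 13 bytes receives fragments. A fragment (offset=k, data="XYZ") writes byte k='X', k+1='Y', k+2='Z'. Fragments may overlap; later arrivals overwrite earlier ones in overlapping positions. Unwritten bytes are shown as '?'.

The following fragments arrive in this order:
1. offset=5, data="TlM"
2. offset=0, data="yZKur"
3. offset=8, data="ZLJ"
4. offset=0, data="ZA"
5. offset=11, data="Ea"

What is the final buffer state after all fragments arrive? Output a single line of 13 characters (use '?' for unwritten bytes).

Fragment 1: offset=5 data="TlM" -> buffer=?????TlM?????
Fragment 2: offset=0 data="yZKur" -> buffer=yZKurTlM?????
Fragment 3: offset=8 data="ZLJ" -> buffer=yZKurTlMZLJ??
Fragment 4: offset=0 data="ZA" -> buffer=ZAKurTlMZLJ??
Fragment 5: offset=11 data="Ea" -> buffer=ZAKurTlMZLJEa

Answer: ZAKurTlMZLJEa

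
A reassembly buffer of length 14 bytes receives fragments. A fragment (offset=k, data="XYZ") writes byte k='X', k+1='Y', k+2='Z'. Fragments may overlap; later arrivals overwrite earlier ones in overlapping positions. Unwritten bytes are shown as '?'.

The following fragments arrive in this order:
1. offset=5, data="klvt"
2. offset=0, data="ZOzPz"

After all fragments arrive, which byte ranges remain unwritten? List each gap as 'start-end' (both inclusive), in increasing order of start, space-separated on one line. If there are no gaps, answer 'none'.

Fragment 1: offset=5 len=4
Fragment 2: offset=0 len=5
Gaps: 9-13

Answer: 9-13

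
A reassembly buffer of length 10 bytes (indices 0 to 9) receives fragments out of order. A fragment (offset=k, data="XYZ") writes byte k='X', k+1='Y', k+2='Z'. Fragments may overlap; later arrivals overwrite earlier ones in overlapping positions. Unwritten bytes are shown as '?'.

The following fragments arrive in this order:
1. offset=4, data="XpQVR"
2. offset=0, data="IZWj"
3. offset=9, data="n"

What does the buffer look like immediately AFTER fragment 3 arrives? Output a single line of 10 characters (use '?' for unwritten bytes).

Answer: IZWjXpQVRn

Derivation:
Fragment 1: offset=4 data="XpQVR" -> buffer=????XpQVR?
Fragment 2: offset=0 data="IZWj" -> buffer=IZWjXpQVR?
Fragment 3: offset=9 data="n" -> buffer=IZWjXpQVRn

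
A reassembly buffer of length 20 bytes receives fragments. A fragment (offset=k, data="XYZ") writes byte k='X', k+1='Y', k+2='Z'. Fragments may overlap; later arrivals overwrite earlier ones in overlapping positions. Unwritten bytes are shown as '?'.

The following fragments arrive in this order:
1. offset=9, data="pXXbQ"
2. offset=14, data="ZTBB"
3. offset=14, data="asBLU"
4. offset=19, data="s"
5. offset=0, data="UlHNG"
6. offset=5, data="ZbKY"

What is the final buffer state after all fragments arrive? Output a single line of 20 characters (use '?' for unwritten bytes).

Answer: UlHNGZbKYpXXbQasBLUs

Derivation:
Fragment 1: offset=9 data="pXXbQ" -> buffer=?????????pXXbQ??????
Fragment 2: offset=14 data="ZTBB" -> buffer=?????????pXXbQZTBB??
Fragment 3: offset=14 data="asBLU" -> buffer=?????????pXXbQasBLU?
Fragment 4: offset=19 data="s" -> buffer=?????????pXXbQasBLUs
Fragment 5: offset=0 data="UlHNG" -> buffer=UlHNG????pXXbQasBLUs
Fragment 6: offset=5 data="ZbKY" -> buffer=UlHNGZbKYpXXbQasBLUs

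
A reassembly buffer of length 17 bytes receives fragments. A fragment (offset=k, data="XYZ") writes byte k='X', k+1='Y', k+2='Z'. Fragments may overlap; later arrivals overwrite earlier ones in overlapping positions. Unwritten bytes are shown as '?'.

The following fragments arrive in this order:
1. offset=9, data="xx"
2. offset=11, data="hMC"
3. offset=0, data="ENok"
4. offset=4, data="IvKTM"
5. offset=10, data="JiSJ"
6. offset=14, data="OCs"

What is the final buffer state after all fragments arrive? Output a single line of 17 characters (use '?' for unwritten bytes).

Answer: ENokIvKTMxJiSJOCs

Derivation:
Fragment 1: offset=9 data="xx" -> buffer=?????????xx??????
Fragment 2: offset=11 data="hMC" -> buffer=?????????xxhMC???
Fragment 3: offset=0 data="ENok" -> buffer=ENok?????xxhMC???
Fragment 4: offset=4 data="IvKTM" -> buffer=ENokIvKTMxxhMC???
Fragment 5: offset=10 data="JiSJ" -> buffer=ENokIvKTMxJiSJ???
Fragment 6: offset=14 data="OCs" -> buffer=ENokIvKTMxJiSJOCs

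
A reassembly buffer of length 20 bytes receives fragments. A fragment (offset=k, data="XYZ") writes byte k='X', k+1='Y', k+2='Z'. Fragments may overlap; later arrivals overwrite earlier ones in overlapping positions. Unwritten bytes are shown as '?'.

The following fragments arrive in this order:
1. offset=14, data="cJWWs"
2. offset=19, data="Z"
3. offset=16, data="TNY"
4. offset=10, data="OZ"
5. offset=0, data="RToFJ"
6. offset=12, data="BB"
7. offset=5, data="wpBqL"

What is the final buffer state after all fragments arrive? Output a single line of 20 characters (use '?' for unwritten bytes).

Fragment 1: offset=14 data="cJWWs" -> buffer=??????????????cJWWs?
Fragment 2: offset=19 data="Z" -> buffer=??????????????cJWWsZ
Fragment 3: offset=16 data="TNY" -> buffer=??????????????cJTNYZ
Fragment 4: offset=10 data="OZ" -> buffer=??????????OZ??cJTNYZ
Fragment 5: offset=0 data="RToFJ" -> buffer=RToFJ?????OZ??cJTNYZ
Fragment 6: offset=12 data="BB" -> buffer=RToFJ?????OZBBcJTNYZ
Fragment 7: offset=5 data="wpBqL" -> buffer=RToFJwpBqLOZBBcJTNYZ

Answer: RToFJwpBqLOZBBcJTNYZ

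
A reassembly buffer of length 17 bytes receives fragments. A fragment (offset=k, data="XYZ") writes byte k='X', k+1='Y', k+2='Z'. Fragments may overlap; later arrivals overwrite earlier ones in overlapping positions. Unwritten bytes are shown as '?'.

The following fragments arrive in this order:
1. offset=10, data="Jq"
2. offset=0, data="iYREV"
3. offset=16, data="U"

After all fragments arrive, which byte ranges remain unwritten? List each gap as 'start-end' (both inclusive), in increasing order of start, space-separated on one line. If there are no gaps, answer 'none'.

Answer: 5-9 12-15

Derivation:
Fragment 1: offset=10 len=2
Fragment 2: offset=0 len=5
Fragment 3: offset=16 len=1
Gaps: 5-9 12-15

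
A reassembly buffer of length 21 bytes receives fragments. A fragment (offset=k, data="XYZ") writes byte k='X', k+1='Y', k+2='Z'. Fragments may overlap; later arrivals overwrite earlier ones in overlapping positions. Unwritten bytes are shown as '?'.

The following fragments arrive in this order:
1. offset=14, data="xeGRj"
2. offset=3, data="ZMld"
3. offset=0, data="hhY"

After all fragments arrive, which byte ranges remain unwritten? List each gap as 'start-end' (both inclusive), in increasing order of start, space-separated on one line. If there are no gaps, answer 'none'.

Fragment 1: offset=14 len=5
Fragment 2: offset=3 len=4
Fragment 3: offset=0 len=3
Gaps: 7-13 19-20

Answer: 7-13 19-20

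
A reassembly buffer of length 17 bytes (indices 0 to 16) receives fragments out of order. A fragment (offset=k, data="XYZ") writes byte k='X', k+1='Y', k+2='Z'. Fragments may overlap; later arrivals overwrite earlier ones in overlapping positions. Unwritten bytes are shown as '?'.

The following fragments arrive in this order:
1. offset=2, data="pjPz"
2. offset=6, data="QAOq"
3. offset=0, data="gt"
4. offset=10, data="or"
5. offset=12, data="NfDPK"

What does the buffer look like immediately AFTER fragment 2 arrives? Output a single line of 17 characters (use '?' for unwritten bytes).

Answer: ??pjPzQAOq???????

Derivation:
Fragment 1: offset=2 data="pjPz" -> buffer=??pjPz???????????
Fragment 2: offset=6 data="QAOq" -> buffer=??pjPzQAOq???????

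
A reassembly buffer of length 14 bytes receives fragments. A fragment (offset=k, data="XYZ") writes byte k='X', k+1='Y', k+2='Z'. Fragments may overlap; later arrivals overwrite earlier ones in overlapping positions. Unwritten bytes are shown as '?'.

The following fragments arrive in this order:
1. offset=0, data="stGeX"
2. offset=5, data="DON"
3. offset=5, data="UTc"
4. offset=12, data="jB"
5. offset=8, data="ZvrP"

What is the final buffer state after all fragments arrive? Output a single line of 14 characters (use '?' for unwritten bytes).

Answer: stGeXUTcZvrPjB

Derivation:
Fragment 1: offset=0 data="stGeX" -> buffer=stGeX?????????
Fragment 2: offset=5 data="DON" -> buffer=stGeXDON??????
Fragment 3: offset=5 data="UTc" -> buffer=stGeXUTc??????
Fragment 4: offset=12 data="jB" -> buffer=stGeXUTc????jB
Fragment 5: offset=8 data="ZvrP" -> buffer=stGeXUTcZvrPjB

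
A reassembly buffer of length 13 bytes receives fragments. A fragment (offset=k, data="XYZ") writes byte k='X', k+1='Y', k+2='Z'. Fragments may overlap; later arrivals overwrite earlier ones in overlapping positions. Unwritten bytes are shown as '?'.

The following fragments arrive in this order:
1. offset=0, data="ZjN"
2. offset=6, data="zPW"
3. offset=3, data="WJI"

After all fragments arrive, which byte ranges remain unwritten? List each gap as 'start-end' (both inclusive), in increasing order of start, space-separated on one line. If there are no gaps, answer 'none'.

Fragment 1: offset=0 len=3
Fragment 2: offset=6 len=3
Fragment 3: offset=3 len=3
Gaps: 9-12

Answer: 9-12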